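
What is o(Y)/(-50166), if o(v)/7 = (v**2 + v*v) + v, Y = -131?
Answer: -26593/5574 ≈ -4.7709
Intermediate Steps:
o(v) = 7*v + 14*v**2 (o(v) = 7*((v**2 + v*v) + v) = 7*((v**2 + v**2) + v) = 7*(2*v**2 + v) = 7*(v + 2*v**2) = 7*v + 14*v**2)
o(Y)/(-50166) = (7*(-131)*(1 + 2*(-131)))/(-50166) = (7*(-131)*(1 - 262))*(-1/50166) = (7*(-131)*(-261))*(-1/50166) = 239337*(-1/50166) = -26593/5574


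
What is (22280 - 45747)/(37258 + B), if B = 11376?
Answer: -23467/48634 ≈ -0.48252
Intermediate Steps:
(22280 - 45747)/(37258 + B) = (22280 - 45747)/(37258 + 11376) = -23467/48634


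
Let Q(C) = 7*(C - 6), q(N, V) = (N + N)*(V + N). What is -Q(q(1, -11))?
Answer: 182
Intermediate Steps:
q(N, V) = 2*N*(N + V) (q(N, V) = (2*N)*(N + V) = 2*N*(N + V))
Q(C) = -42 + 7*C (Q(C) = 7*(-6 + C) = -42 + 7*C)
-Q(q(1, -11)) = -(-42 + 7*(2*1*(1 - 11))) = -(-42 + 7*(2*1*(-10))) = -(-42 + 7*(-20)) = -(-42 - 140) = -1*(-182) = 182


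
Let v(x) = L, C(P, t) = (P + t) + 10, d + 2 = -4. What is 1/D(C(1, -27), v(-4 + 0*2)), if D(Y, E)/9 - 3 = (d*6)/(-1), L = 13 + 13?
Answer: 1/351 ≈ 0.0028490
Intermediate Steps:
d = -6 (d = -2 - 4 = -6)
L = 26
C(P, t) = 10 + P + t
v(x) = 26
D(Y, E) = 351 (D(Y, E) = 27 + 9*(-6*6/(-1)) = 27 + 9*(-36*(-1)) = 27 + 9*36 = 27 + 324 = 351)
1/D(C(1, -27), v(-4 + 0*2)) = 1/351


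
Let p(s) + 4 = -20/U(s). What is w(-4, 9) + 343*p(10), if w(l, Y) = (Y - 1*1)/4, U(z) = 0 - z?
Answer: -684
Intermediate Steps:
U(z) = -z
w(l, Y) = -¼ + Y/4 (w(l, Y) = (Y - 1)*(¼) = (-1 + Y)*(¼) = -¼ + Y/4)
p(s) = -4 + 20/s (p(s) = -4 - 20*(-1/s) = -4 - (-20)/s = -4 + 20/s)
w(-4, 9) + 343*p(10) = (-¼ + (¼)*9) + 343*(-4 + 20/10) = (-¼ + 9/4) + 343*(-4 + 20*(⅒)) = 2 + 343*(-4 + 2) = 2 + 343*(-2) = 2 - 686 = -684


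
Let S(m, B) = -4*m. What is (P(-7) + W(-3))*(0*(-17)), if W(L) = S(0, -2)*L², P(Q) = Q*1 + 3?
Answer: 0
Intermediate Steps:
P(Q) = 3 + Q (P(Q) = Q + 3 = 3 + Q)
W(L) = 0 (W(L) = (-4*0)*L² = 0*L² = 0)
(P(-7) + W(-3))*(0*(-17)) = ((3 - 7) + 0)*(0*(-17)) = (-4 + 0)*0 = -4*0 = 0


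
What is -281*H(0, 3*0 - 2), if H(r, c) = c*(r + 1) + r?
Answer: 562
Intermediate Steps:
H(r, c) = r + c*(1 + r) (H(r, c) = c*(1 + r) + r = r + c*(1 + r))
-281*H(0, 3*0 - 2) = -281*((3*0 - 2) + 0 + (3*0 - 2)*0) = -281*((0 - 2) + 0 + (0 - 2)*0) = -281*(-2 + 0 - 2*0) = -281*(-2 + 0 + 0) = -281*(-2) = 562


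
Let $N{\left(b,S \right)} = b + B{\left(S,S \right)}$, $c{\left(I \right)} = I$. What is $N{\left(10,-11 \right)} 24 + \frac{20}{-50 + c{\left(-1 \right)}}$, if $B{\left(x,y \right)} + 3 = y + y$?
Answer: $- \frac{18380}{51} \approx -360.39$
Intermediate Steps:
$B{\left(x,y \right)} = -3 + 2 y$ ($B{\left(x,y \right)} = -3 + \left(y + y\right) = -3 + 2 y$)
$N{\left(b,S \right)} = -3 + b + 2 S$ ($N{\left(b,S \right)} = b + \left(-3 + 2 S\right) = -3 + b + 2 S$)
$N{\left(10,-11 \right)} 24 + \frac{20}{-50 + c{\left(-1 \right)}} = \left(-3 + 10 + 2 \left(-11\right)\right) 24 + \frac{20}{-50 - 1} = \left(-3 + 10 - 22\right) 24 + \frac{20}{-51} = \left(-15\right) 24 + 20 \left(- \frac{1}{51}\right) = -360 - \frac{20}{51} = - \frac{18380}{51}$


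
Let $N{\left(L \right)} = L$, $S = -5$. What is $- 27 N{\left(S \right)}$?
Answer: $135$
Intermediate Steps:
$- 27 N{\left(S \right)} = \left(-27\right) \left(-5\right) = 135$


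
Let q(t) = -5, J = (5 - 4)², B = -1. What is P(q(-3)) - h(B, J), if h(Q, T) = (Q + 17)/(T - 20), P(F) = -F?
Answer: 111/19 ≈ 5.8421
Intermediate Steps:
J = 1 (J = 1² = 1)
h(Q, T) = (17 + Q)/(-20 + T)
P(q(-3)) - h(B, J) = -1*(-5) - (17 - 1)/(-20 + 1) = 5 - 16/(-19) = 5 - (-1)*16/19 = 5 - 1*(-16/19) = 5 + 16/19 = 111/19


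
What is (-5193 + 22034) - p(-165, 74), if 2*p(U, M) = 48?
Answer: 16817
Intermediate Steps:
p(U, M) = 24 (p(U, M) = (1/2)*48 = 24)
(-5193 + 22034) - p(-165, 74) = (-5193 + 22034) - 1*24 = 16841 - 24 = 16817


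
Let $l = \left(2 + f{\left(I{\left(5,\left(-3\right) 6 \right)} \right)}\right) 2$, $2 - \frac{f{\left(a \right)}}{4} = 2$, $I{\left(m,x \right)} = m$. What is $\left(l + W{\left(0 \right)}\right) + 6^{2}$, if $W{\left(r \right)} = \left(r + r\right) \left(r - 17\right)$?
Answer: $40$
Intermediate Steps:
$f{\left(a \right)} = 0$ ($f{\left(a \right)} = 8 - 8 = 0$)
$l = 4$ ($l = \left(2 + 0\right) 2 = 2 \cdot 2 = 4$)
$W{\left(r \right)} = 2 r \left(-17 + r\right)$
$\left(l + W{\left(0 \right)}\right) + 6^{2} = \left(4 + 2 \cdot 0 \left(-17 + 0\right)\right) + 6^{2} = \left(4 + 2 \cdot 0 \left(-17\right)\right) + 36 = \left(4 + 0\right) + 36 = 4 + 36 = 40$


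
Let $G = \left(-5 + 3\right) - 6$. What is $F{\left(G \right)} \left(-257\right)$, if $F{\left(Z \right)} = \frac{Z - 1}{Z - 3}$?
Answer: $- \frac{2313}{11} \approx -210.27$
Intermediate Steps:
$G = -8$ ($G = -2 - 6 = -8$)
$F{\left(Z \right)} = \frac{-1 + Z}{-3 + Z}$
$F{\left(G \right)} \left(-257\right) = \frac{-1 - 8}{-3 - 8} \left(-257\right) = \frac{1}{-11} \left(-9\right) \left(-257\right) = \left(- \frac{1}{11}\right) \left(-9\right) \left(-257\right) = \frac{9}{11} \left(-257\right) = - \frac{2313}{11}$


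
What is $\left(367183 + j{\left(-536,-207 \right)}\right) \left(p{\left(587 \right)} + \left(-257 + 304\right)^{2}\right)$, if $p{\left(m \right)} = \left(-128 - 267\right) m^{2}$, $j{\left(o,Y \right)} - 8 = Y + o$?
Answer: $-49874505776608$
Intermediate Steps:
$j{\left(o,Y \right)} = 8 + Y + o$ ($j{\left(o,Y \right)} = 8 + \left(Y + o\right) = 8 + Y + o$)
$p{\left(m \right)} = - 395 m^{2}$ ($p{\left(m \right)} = \left(-128 - 267\right) m^{2} = - 395 m^{2}$)
$\left(367183 + j{\left(-536,-207 \right)}\right) \left(p{\left(587 \right)} + \left(-257 + 304\right)^{2}\right) = \left(367183 - 735\right) \left(- 395 \cdot 587^{2} + \left(-257 + 304\right)^{2}\right) = \left(367183 - 735\right) \left(\left(-395\right) 344569 + 47^{2}\right) = 366448 \left(-136104755 + 2209\right) = 366448 \left(-136102546\right) = -49874505776608$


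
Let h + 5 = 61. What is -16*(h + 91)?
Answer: -2352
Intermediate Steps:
h = 56 (h = -5 + 61 = 56)
-16*(h + 91) = -16*(56 + 91) = -16*147 = -2352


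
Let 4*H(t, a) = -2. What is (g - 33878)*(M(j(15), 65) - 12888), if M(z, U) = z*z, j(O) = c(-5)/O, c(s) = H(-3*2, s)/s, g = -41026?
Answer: 1810055153758/1875 ≈ 9.6536e+8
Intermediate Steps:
H(t, a) = -½ (H(t, a) = (¼)*(-2) = -½)
c(s) = -1/(2*s)
j(O) = 1/(10*O) (j(O) = (-½/(-5))/O = (-½*(-⅕))/O = 1/(10*O))
M(z, U) = z²
(g - 33878)*(M(j(15), 65) - 12888) = (-41026 - 33878)*(((⅒)/15)² - 12888) = -74904*(((⅒)*(1/15))² - 12888) = -74904*((1/150)² - 12888) = -74904*(1/22500 - 12888) = -74904*(-289979999/22500) = 1810055153758/1875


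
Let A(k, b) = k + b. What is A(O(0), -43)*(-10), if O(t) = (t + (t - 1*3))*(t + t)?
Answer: 430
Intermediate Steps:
O(t) = 2*t*(-3 + 2*t) (O(t) = (t + (t - 3))*(2*t) = (t + (-3 + t))*(2*t) = (-3 + 2*t)*(2*t) = 2*t*(-3 + 2*t))
A(k, b) = b + k
A(O(0), -43)*(-10) = (-43 + 2*0*(-3 + 2*0))*(-10) = (-43 + 2*0*(-3 + 0))*(-10) = (-43 + 2*0*(-3))*(-10) = (-43 + 0)*(-10) = -43*(-10) = 430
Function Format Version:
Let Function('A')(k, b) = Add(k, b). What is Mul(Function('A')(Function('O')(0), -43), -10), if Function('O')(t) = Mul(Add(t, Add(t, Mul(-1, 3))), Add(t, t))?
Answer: 430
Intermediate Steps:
Function('O')(t) = Mul(2, t, Add(-3, Mul(2, t))) (Function('O')(t) = Mul(Add(t, Add(t, -3)), Mul(2, t)) = Mul(Add(t, Add(-3, t)), Mul(2, t)) = Mul(Add(-3, Mul(2, t)), Mul(2, t)) = Mul(2, t, Add(-3, Mul(2, t))))
Function('A')(k, b) = Add(b, k)
Mul(Function('A')(Function('O')(0), -43), -10) = Mul(Add(-43, Mul(2, 0, Add(-3, Mul(2, 0)))), -10) = Mul(Add(-43, Mul(2, 0, Add(-3, 0))), -10) = Mul(Add(-43, Mul(2, 0, -3)), -10) = Mul(Add(-43, 0), -10) = Mul(-43, -10) = 430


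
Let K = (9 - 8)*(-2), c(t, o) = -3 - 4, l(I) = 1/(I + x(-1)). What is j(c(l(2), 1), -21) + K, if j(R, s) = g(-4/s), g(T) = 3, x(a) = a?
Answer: 1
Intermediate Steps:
l(I) = 1/(-1 + I) (l(I) = 1/(I - 1) = 1/(-1 + I))
c(t, o) = -7
j(R, s) = 3
K = -2 (K = 1*(-2) = -2)
j(c(l(2), 1), -21) + K = 3 - 2 = 1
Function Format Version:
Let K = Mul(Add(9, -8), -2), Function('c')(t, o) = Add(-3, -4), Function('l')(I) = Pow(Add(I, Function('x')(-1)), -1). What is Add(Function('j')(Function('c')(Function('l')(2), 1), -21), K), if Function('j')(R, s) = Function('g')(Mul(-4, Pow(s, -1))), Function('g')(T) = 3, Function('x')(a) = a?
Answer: 1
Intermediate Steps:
Function('l')(I) = Pow(Add(-1, I), -1) (Function('l')(I) = Pow(Add(I, -1), -1) = Pow(Add(-1, I), -1))
Function('c')(t, o) = -7
Function('j')(R, s) = 3
K = -2 (K = Mul(1, -2) = -2)
Add(Function('j')(Function('c')(Function('l')(2), 1), -21), K) = Add(3, -2) = 1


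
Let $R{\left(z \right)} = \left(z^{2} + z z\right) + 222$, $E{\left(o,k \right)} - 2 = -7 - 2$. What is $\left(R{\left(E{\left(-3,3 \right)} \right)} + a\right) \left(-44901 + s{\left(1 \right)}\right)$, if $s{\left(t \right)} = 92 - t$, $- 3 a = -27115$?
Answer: $- \frac{1258040750}{3} \approx -4.1935 \cdot 10^{8}$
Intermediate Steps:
$a = \frac{27115}{3}$ ($a = \left(- \frac{1}{3}\right) \left(-27115\right) = \frac{27115}{3} \approx 9038.3$)
$E{\left(o,k \right)} = -7$ ($E{\left(o,k \right)} = 2 - 9 = -7$)
$R{\left(z \right)} = 222 + 2 z^{2}$ ($R{\left(z \right)} = \left(z^{2} + z^{2}\right) + 222 = 2 z^{2} + 222 = 222 + 2 z^{2}$)
$\left(R{\left(E{\left(-3,3 \right)} \right)} + a\right) \left(-44901 + s{\left(1 \right)}\right) = \left(\left(222 + 2 \left(-7\right)^{2}\right) + \frac{27115}{3}\right) \left(-44901 + \left(92 - 1\right)\right) = \left(\left(222 + 2 \cdot 49\right) + \frac{27115}{3}\right) \left(-44901 + \left(92 - 1\right)\right) = \left(\left(222 + 98\right) + \frac{27115}{3}\right) \left(-44901 + 91\right) = \left(320 + \frac{27115}{3}\right) \left(-44810\right) = \frac{28075}{3} \left(-44810\right) = - \frac{1258040750}{3}$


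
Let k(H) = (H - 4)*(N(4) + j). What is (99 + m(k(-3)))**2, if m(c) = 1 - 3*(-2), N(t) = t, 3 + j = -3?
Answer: 11236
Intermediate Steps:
j = -6 (j = -3 - 3 = -6)
k(H) = 8 - 2*H (k(H) = (H - 4)*(4 - 6) = (-4 + H)*(-2) = 8 - 2*H)
m(c) = 7 (m(c) = 1 + 6 = 7)
(99 + m(k(-3)))**2 = (99 + 7)**2 = 106**2 = 11236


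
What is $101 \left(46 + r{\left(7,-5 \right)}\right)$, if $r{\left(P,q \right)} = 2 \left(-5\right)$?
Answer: $3636$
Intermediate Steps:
$r{\left(P,q \right)} = -10$
$101 \left(46 + r{\left(7,-5 \right)}\right) = 101 \left(46 - 10\right) = 101 \cdot 36 = 3636$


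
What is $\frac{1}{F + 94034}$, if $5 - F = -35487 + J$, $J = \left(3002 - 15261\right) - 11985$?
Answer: $\frac{1}{153770} \approx 6.5032 \cdot 10^{-6}$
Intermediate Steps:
$J = -24244$ ($J = -12259 - 11985 = -24244$)
$F = 59736$ ($F = 5 - \left(-35487 - 24244\right) = 5 - -59731 = 5 + 59731 = 59736$)
$\frac{1}{F + 94034} = \frac{1}{59736 + 94034} = \frac{1}{153770}$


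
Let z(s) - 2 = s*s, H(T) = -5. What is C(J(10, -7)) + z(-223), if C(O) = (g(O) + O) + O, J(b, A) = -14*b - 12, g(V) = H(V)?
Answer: 49422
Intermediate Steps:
g(V) = -5
J(b, A) = -12 - 14*b
C(O) = -5 + 2*O (C(O) = (-5 + O) + O = -5 + 2*O)
z(s) = 2 + s² (z(s) = 2 + s*s = 2 + s²)
C(J(10, -7)) + z(-223) = (-5 + 2*(-12 - 14*10)) + (2 + (-223)²) = (-5 + 2*(-12 - 140)) + (2 + 49729) = (-5 + 2*(-152)) + 49731 = (-5 - 304) + 49731 = -309 + 49731 = 49422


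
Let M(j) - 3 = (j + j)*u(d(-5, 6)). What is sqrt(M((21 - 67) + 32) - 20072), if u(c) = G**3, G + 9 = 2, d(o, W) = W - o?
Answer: I*sqrt(10465) ≈ 102.3*I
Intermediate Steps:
G = -7 (G = -9 + 2 = -7)
u(c) = -343 (u(c) = (-7)**3 = -343)
M(j) = 3 - 686*j (M(j) = 3 + (j + j)*(-343) = 3 + (2*j)*(-343) = 3 - 686*j)
sqrt(M((21 - 67) + 32) - 20072) = sqrt((3 - 686*((21 - 67) + 32)) - 20072) = sqrt((3 - 686*(-46 + 32)) - 20072) = sqrt((3 - 686*(-14)) - 20072) = sqrt((3 + 9604) - 20072) = sqrt(9607 - 20072) = sqrt(-10465) = I*sqrt(10465)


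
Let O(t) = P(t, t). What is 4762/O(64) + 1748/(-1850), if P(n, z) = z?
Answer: 2174457/29600 ≈ 73.461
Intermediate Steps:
O(t) = t
4762/O(64) + 1748/(-1850) = 4762/64 + 1748/(-1850) = 4762*(1/64) + 1748*(-1/1850) = 2381/32 - 874/925 = 2174457/29600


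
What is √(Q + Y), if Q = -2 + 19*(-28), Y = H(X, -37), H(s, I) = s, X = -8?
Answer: I*√542 ≈ 23.281*I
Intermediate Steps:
Y = -8
Q = -534 (Q = -2 - 532 = -534)
√(Q + Y) = √(-534 - 8) = √(-542) = I*√542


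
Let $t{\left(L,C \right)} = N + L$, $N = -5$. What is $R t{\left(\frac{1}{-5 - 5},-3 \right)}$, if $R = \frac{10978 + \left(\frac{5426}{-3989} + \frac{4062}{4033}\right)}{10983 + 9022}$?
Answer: $- \frac{4503412180773}{1609165890925} \approx -2.7986$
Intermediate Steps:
$R = \frac{176604399246}{321833178185}$ ($R = \frac{10978 + \left(5426 \left(- \frac{1}{3989}\right) + 4062 \cdot \frac{1}{4033}\right)}{20005} = \left(10978 + \left(- \frac{5426}{3989} + \frac{4062}{4033}\right)\right) \frac{1}{20005} = \left(10978 - \frac{5679740}{16087637}\right) \frac{1}{20005} = \frac{176604399246}{16087637} \cdot \frac{1}{20005} = \frac{176604399246}{321833178185} \approx 0.54875$)
$t{\left(L,C \right)} = -5 + L$
$R t{\left(\frac{1}{-5 - 5},-3 \right)} = \frac{176604399246 \left(-5 + \frac{1}{-5 - 5}\right)}{321833178185} = \frac{176604399246 \left(-5 + \frac{1}{-10}\right)}{321833178185} = \frac{176604399246 \left(-5 - \frac{1}{10}\right)}{321833178185} = \frac{176604399246}{321833178185} \left(- \frac{51}{10}\right) = - \frac{4503412180773}{1609165890925}$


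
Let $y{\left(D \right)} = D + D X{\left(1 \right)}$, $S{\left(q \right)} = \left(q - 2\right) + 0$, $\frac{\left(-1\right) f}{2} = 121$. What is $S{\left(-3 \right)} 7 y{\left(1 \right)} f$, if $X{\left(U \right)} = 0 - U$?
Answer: $0$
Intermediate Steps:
$X{\left(U \right)} = - U$
$f = -242$ ($f = \left(-2\right) 121 = -242$)
$S{\left(q \right)} = -2 + q$ ($S{\left(q \right)} = \left(-2 + q\right) + 0 = -2 + q$)
$y{\left(D \right)} = 0$ ($y{\left(D \right)} = D + D \left(\left(-1\right) 1\right) = D + D \left(-1\right) = D - D = 0$)
$S{\left(-3 \right)} 7 y{\left(1 \right)} f = \left(-2 - 3\right) 7 \cdot 0 \left(-242\right) = \left(-5\right) 7 \cdot 0 \left(-242\right) = \left(-35\right) 0 \left(-242\right) = 0 \left(-242\right) = 0$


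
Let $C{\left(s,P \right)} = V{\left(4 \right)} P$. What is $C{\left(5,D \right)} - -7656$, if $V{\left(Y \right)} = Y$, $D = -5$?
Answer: $7636$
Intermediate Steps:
$C{\left(s,P \right)} = 4 P$
$C{\left(5,D \right)} - -7656 = 4 \left(-5\right) - -7656 = -20 + 7656 = 7636$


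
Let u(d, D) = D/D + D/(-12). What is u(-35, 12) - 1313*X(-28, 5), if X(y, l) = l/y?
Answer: 6565/28 ≈ 234.46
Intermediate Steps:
u(d, D) = 1 - D/12 (u(d, D) = 1 + D*(-1/12) = 1 - D/12)
u(-35, 12) - 1313*X(-28, 5) = (1 - 1/12*12) - 6565/(-28) = (1 - 1) - 6565*(-1)/28 = 0 - 1313*(-5/28) = 0 + 6565/28 = 6565/28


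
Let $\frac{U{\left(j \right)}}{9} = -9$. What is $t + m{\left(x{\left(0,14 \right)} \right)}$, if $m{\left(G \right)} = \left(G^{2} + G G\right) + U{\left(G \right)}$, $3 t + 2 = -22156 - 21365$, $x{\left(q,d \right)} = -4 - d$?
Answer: $- \frac{41822}{3} \approx -13941.0$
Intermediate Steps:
$U{\left(j \right)} = -81$ ($U{\left(j \right)} = 9 \left(-9\right) = -81$)
$t = - \frac{43523}{3}$ ($t = - \frac{2}{3} + \frac{-22156 - 21365}{3} = - \frac{2}{3} + \frac{1}{3} \left(-43521\right) = - \frac{2}{3} - 14507 = - \frac{43523}{3} \approx -14508.0$)
$m{\left(G \right)} = -81 + 2 G^{2}$ ($m{\left(G \right)} = \left(G^{2} + G G\right) - 81 = \left(G^{2} + G^{2}\right) - 81 = 2 G^{2} - 81 = -81 + 2 G^{2}$)
$t + m{\left(x{\left(0,14 \right)} \right)} = - \frac{43523}{3} - \left(81 - 2 \left(-4 - 14\right)^{2}\right) = - \frac{43523}{3} - \left(81 - 2 \left(-18\right)^{2}\right) = - \frac{43523}{3} + \left(-81 + 2 \cdot 324\right) = - \frac{43523}{3} + \left(-81 + 648\right) = - \frac{43523}{3} + 567 = - \frac{41822}{3}$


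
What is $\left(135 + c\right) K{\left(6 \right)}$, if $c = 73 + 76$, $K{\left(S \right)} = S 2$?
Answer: $3408$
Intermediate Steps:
$K{\left(S \right)} = 2 S$
$c = 149$
$\left(135 + c\right) K{\left(6 \right)} = \left(135 + 149\right) 2 \cdot 6 = 284 \cdot 12 = 3408$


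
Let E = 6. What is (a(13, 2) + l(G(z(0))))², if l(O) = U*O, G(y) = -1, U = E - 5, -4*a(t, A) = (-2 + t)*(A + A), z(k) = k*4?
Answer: 144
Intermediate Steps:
z(k) = 4*k
a(t, A) = -A*(-2 + t)/2 (a(t, A) = -(-2 + t)*(A + A)/4 = -(-2 + t)*2*A/4 = -A*(-2 + t)/2)
U = 1 (U = 6 - 5 = 1)
l(O) = O (l(O) = 1*O = O)
(a(13, 2) + l(G(z(0))))² = ((½)*2*(2 - 1*13) - 1)² = ((½)*2*(2 - 13) - 1)² = ((½)*2*(-11) - 1)² = (-11 - 1)² = (-12)² = 144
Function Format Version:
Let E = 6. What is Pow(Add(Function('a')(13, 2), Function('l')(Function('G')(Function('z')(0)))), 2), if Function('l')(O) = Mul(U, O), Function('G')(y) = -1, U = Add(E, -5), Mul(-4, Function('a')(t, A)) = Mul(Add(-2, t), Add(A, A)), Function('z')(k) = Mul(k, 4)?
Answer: 144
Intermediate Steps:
Function('z')(k) = Mul(4, k)
Function('a')(t, A) = Mul(Rational(-1, 2), A, Add(-2, t)) (Function('a')(t, A) = Mul(Rational(-1, 4), Mul(Add(-2, t), Add(A, A))) = Mul(Rational(-1, 4), Mul(Add(-2, t), Mul(2, A))) = Mul(Rational(-1, 4), Mul(2, A, Add(-2, t))) = Mul(Rational(-1, 2), A, Add(-2, t)))
U = 1 (U = Add(6, -5) = 1)
Function('l')(O) = O (Function('l')(O) = Mul(1, O) = O)
Pow(Add(Function('a')(13, 2), Function('l')(Function('G')(Function('z')(0)))), 2) = Pow(Add(Mul(Rational(1, 2), 2, Add(2, Mul(-1, 13))), -1), 2) = Pow(Add(Mul(Rational(1, 2), 2, Add(2, -13)), -1), 2) = Pow(Add(Mul(Rational(1, 2), 2, -11), -1), 2) = Pow(Add(-11, -1), 2) = Pow(-12, 2) = 144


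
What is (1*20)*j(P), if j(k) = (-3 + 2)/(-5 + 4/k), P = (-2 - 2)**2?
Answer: 80/19 ≈ 4.2105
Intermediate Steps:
P = 16 (P = (-4)**2 = 16)
j(k) = -1/(-5 + 4/k)
(1*20)*j(P) = (1*20)*(16/(-4 + 5*16)) = 20*(16/(-4 + 80)) = 20*(16/76) = 20*(16*(1/76)) = 20*(4/19) = 80/19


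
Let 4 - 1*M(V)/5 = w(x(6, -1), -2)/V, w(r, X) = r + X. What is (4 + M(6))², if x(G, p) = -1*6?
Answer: 8464/9 ≈ 940.44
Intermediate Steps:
x(G, p) = -6
w(r, X) = X + r
M(V) = 20 + 40/V (M(V) = 20 - 5*(-2 - 6)/V = 20 - (-40)/V = 20 + 40/V)
(4 + M(6))² = (4 + (20 + 40/6))² = (4 + (20 + 40*(⅙)))² = (4 + (20 + 20/3))² = (4 + 80/3)² = (92/3)² = 8464/9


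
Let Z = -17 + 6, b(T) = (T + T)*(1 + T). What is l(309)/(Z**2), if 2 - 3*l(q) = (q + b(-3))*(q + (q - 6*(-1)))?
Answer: -200302/363 ≈ -551.80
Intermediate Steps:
b(T) = 2*T*(1 + T) (b(T) = (2*T)*(1 + T) = 2*T*(1 + T))
Z = -11
l(q) = 2/3 - (6 + 2*q)*(12 + q)/3 (l(q) = 2/3 - (q + 2*(-3)*(1 - 3))*(q + (q - 6*(-1)))/3 = 2/3 - (q + 2*(-3)*(-2))*(q + (q + 6))/3 = 2/3 - (q + 12)*(q + (6 + q))/3 = 2/3 - (12 + q)*(6 + 2*q)/3 = 2/3 - (6 + 2*q)*(12 + q)/3)
l(309)/(Z**2) = (-70/3 - 10*309 - 2/3*309**2)/((-11)**2) = (-70/3 - 3090 - 2/3*95481)/121 = (-70/3 - 3090 - 63654)*(1/121) = -200302/3*1/121 = -200302/363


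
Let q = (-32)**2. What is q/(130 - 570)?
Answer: -128/55 ≈ -2.3273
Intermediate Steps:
q = 1024
q/(130 - 570) = 1024/(130 - 570) = 1024/(-440) = -1/440*1024 = -128/55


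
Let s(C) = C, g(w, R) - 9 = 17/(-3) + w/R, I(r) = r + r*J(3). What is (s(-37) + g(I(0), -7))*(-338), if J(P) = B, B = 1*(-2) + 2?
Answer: 34138/3 ≈ 11379.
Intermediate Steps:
B = 0 (B = -2 + 2 = 0)
J(P) = 0
I(r) = r (I(r) = r + r*0 = r + 0 = r)
g(w, R) = 10/3 + w/R (g(w, R) = 9 + (17/(-3) + w/R) = 9 + (17*(-⅓) + w/R) = 9 + (-17/3 + w/R) = 10/3 + w/R)
(s(-37) + g(I(0), -7))*(-338) = (-37 + (10/3 + 0/(-7)))*(-338) = (-37 + (10/3 + 0*(-⅐)))*(-338) = (-37 + (10/3 + 0))*(-338) = (-37 + 10/3)*(-338) = -101/3*(-338) = 34138/3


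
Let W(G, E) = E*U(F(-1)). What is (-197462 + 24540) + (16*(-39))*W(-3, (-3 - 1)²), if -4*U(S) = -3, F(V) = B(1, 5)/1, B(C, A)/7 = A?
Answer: -180410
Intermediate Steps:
B(C, A) = 7*A
F(V) = 35 (F(V) = (7*5)/1 = 35*1 = 35)
U(S) = ¾ (U(S) = -¼*(-3) = ¾)
W(G, E) = 3*E/4 (W(G, E) = E*(¾) = 3*E/4)
(-197462 + 24540) + (16*(-39))*W(-3, (-3 - 1)²) = (-197462 + 24540) + (16*(-39))*(3*(-3 - 1)²/4) = -172922 - 468*(-4)² = -172922 - 468*16 = -172922 - 624*12 = -172922 - 7488 = -180410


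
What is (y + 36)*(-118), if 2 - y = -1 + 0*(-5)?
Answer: -4602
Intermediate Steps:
y = 3 (y = 2 - (-1 + 0*(-5)) = 2 - (-1 + 0) = 2 - 1*(-1) = 2 + 1 = 3)
(y + 36)*(-118) = (3 + 36)*(-118) = 39*(-118) = -4602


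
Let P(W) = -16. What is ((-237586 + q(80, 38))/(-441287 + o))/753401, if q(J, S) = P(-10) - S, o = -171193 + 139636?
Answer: 59410/89060285611 ≈ 6.6708e-7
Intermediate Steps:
o = -31557
q(J, S) = -16 - S
((-237586 + q(80, 38))/(-441287 + o))/753401 = ((-237586 + (-16 - 1*38))/(-441287 - 31557))/753401 = ((-237586 + (-16 - 38))/(-472844))*(1/753401) = ((-237586 - 54)*(-1/472844))*(1/753401) = -237640*(-1/472844)*(1/753401) = (59410/118211)*(1/753401) = 59410/89060285611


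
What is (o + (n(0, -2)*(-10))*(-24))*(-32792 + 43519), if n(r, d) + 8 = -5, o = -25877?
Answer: -311050819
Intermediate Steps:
n(r, d) = -13 (n(r, d) = -8 - 5 = -13)
(o + (n(0, -2)*(-10))*(-24))*(-32792 + 43519) = (-25877 - 13*(-10)*(-24))*(-32792 + 43519) = (-25877 + 130*(-24))*10727 = (-25877 - 3120)*10727 = -28997*10727 = -311050819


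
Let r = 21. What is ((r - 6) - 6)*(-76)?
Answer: -684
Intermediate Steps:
((r - 6) - 6)*(-76) = ((21 - 6) - 6)*(-76) = (15 - 6)*(-76) = 9*(-76) = -684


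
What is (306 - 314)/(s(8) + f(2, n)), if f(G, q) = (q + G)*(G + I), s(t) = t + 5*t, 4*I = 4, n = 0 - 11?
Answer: -8/21 ≈ -0.38095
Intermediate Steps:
n = -11
I = 1 (I = (¼)*4 = 1)
s(t) = 6*t
f(G, q) = (1 + G)*(G + q) (f(G, q) = (q + G)*(G + 1) = (G + q)*(1 + G) = (1 + G)*(G + q))
(306 - 314)/(s(8) + f(2, n)) = (306 - 314)/(6*8 + (2 - 11 + 2² + 2*(-11))) = -8/(48 + (2 - 11 + 4 - 22)) = -8/(48 - 27) = -8/21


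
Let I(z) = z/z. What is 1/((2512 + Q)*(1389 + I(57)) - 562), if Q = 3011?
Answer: 1/7676408 ≈ 1.3027e-7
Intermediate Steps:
I(z) = 1
1/((2512 + Q)*(1389 + I(57)) - 562) = 1/((2512 + 3011)*(1389 + 1) - 562) = 1/(5523*1390 - 562) = 1/(7676970 - 562) = 1/7676408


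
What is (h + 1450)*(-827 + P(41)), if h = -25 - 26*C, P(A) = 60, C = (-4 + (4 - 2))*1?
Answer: -1132859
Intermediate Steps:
C = -2 (C = (-4 + 2)*1 = -2*1 = -2)
h = 27 (h = -25 - 26*(-2) = -25 + 52 = 27)
(h + 1450)*(-827 + P(41)) = (27 + 1450)*(-827 + 60) = 1477*(-767) = -1132859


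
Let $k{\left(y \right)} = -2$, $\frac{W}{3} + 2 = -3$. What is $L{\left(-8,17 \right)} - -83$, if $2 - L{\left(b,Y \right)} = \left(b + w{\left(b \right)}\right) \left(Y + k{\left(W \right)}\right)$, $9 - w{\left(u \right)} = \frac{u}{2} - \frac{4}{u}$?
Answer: $\frac{35}{2} \approx 17.5$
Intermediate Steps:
$W = -15$ ($W = -6 + 3 \left(-3\right) = -6 - 9 = -15$)
$w{\left(u \right)} = 9 + \frac{4}{u} - \frac{u}{2}$ ($w{\left(u \right)} = 9 - \left(\frac{u}{2} - \frac{4}{u}\right) = 9 + \frac{4}{u} - \frac{u}{2}$)
$L{\left(b,Y \right)} = 2 - \left(-2 + Y\right) \left(9 + \frac{b}{2} + \frac{4}{b}\right)$ ($L{\left(b,Y \right)} = 2 - \left(b + \left(9 + \frac{4}{b} - \frac{b}{2}\right)\right) \left(Y - 2\right) = 2 - \left(9 + \frac{b}{2} + \frac{4}{b}\right) \left(-2 + Y\right) = 2 - \left(-2 + Y\right) \left(9 + \frac{b}{2} + \frac{4}{b}\right)$)
$L{\left(-8,17 \right)} - -83 = \left(20 - 8 - 153 + \frac{8}{-8} - \frac{68}{-8} - \frac{17}{2} \left(-8\right)\right) - -83 = \left(20 - 8 - 153 + 8 \left(- \frac{1}{8}\right) - 68 \left(- \frac{1}{8}\right) + 68\right) + 83 = \left(20 - 8 - 153 - 1 + \frac{17}{2} + 68\right) + 83 = - \frac{131}{2} + 83 = \frac{35}{2}$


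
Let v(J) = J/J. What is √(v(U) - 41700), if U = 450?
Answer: 7*I*√851 ≈ 204.2*I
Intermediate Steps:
v(J) = 1
√(v(U) - 41700) = √(1 - 41700) = √(-41699) = 7*I*√851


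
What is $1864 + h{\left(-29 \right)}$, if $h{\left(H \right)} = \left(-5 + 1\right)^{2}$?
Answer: $1880$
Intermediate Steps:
$h{\left(H \right)} = 16$ ($h{\left(H \right)} = \left(-4\right)^{2} = 16$)
$1864 + h{\left(-29 \right)} = 1864 + 16 = 1880$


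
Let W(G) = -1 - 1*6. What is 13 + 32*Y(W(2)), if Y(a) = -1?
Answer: -19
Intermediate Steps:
W(G) = -7 (W(G) = -1 - 6 = -7)
13 + 32*Y(W(2)) = 13 + 32*(-1) = 13 - 32 = -19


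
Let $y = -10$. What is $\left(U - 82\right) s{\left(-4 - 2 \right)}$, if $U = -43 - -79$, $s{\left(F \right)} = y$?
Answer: $460$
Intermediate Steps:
$s{\left(F \right)} = -10$
$U = 36$ ($U = -43 + 79 = 36$)
$\left(U - 82\right) s{\left(-4 - 2 \right)} = \left(36 - 82\right) \left(-10\right) = \left(-46\right) \left(-10\right) = 460$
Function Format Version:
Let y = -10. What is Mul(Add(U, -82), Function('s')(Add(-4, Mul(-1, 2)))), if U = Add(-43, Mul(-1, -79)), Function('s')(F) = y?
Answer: 460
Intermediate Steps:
Function('s')(F) = -10
U = 36 (U = Add(-43, 79) = 36)
Mul(Add(U, -82), Function('s')(Add(-4, Mul(-1, 2)))) = Mul(Add(36, -82), -10) = Mul(-46, -10) = 460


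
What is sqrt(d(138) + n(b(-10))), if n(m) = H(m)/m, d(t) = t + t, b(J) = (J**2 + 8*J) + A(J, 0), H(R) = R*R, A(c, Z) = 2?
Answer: sqrt(298) ≈ 17.263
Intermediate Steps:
H(R) = R**2
b(J) = 2 + J**2 + 8*J (b(J) = (J**2 + 8*J) + 2 = 2 + J**2 + 8*J)
d(t) = 2*t
n(m) = m (n(m) = m**2/m = m)
sqrt(d(138) + n(b(-10))) = sqrt(2*138 + (2 + (-10)**2 + 8*(-10))) = sqrt(276 + (2 + 100 - 80)) = sqrt(276 + 22) = sqrt(298)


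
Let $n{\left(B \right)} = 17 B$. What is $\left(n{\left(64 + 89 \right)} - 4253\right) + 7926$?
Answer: $6274$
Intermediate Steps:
$\left(n{\left(64 + 89 \right)} - 4253\right) + 7926 = \left(17 \left(64 + 89\right) - 4253\right) + 7926 = \left(17 \cdot 153 - 4253\right) + 7926 = \left(2601 - 4253\right) + 7926 = -1652 + 7926 = 6274$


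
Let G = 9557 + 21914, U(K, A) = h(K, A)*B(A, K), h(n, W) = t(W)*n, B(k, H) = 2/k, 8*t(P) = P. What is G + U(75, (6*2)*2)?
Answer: 125959/4 ≈ 31490.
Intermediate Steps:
t(P) = P/8
h(n, W) = W*n/8 (h(n, W) = (W/8)*n = W*n/8)
U(K, A) = K/4 (U(K, A) = (A*K/8)*(2/A) = K/4)
G = 31471
G + U(75, (6*2)*2) = 31471 + (1/4)*75 = 31471 + 75/4 = 125959/4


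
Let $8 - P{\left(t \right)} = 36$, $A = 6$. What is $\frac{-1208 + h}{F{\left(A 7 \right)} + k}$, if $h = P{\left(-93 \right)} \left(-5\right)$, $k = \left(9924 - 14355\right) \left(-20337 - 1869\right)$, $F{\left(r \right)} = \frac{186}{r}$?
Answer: $- \frac{7476}{688763533} \approx -1.0854 \cdot 10^{-5}$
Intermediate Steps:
$k = 98394786$ ($k = \left(-4431\right) \left(-22206\right) = 98394786$)
$P{\left(t \right)} = -28$ ($P{\left(t \right)} = 8 - 36 = -28$)
$h = 140$ ($h = \left(-28\right) \left(-5\right) = 140$)
$\frac{-1208 + h}{F{\left(A 7 \right)} + k} = \frac{-1208 + 140}{\frac{186}{6 \cdot 7} + 98394786} = - \frac{1068}{\frac{186}{42} + 98394786} = - \frac{1068}{186 \cdot \frac{1}{42} + 98394786} = - \frac{1068}{\frac{31}{7} + 98394786} = - \frac{1068}{\frac{688763533}{7}} = \left(-1068\right) \frac{7}{688763533} = - \frac{7476}{688763533}$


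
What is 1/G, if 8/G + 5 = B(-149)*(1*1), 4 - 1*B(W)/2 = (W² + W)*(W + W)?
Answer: 13142995/8 ≈ 1.6429e+6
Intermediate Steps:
B(W) = 8 - 4*W*(W + W²) (B(W) = 8 - 2*(W² + W)*(W + W) = 8 - 2*(W + W²)*2*W = 8 - 4*W*(W + W²))
G = 8/13142995 (G = 8/(-5 + (8 - 4*(-149)² - 4*(-149)³)*(1*1)) = 8/(-5 + (8 - 4*22201 - 4*(-3307949))*1) = 8/(-5 + (8 - 88804 + 13231796)*1) = 8/(-5 + 13143000*1) = 8/(-5 + 13143000) = 8/13142995 ≈ 6.0869e-7)
1/G = 1/(8/13142995) = 13142995/8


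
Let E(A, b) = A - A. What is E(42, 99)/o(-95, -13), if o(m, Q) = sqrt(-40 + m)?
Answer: 0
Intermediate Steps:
E(A, b) = 0
E(42, 99)/o(-95, -13) = 0/(sqrt(-40 - 95)) = 0/(sqrt(-135)) = 0/((3*I*sqrt(15))) = 0*(-I*sqrt(15)/45) = 0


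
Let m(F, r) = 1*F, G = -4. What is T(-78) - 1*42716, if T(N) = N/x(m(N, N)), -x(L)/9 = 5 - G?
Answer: -1153306/27 ≈ -42715.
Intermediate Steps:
m(F, r) = F
x(L) = -81 (x(L) = -9*(5 - 1*(-4)) = -9*(5 + 4) = -9*9 = -81)
T(N) = -N/81 (T(N) = N/(-81) = N*(-1/81) = -N/81)
T(-78) - 1*42716 = -1/81*(-78) - 1*42716 = 26/27 - 42716 = -1153306/27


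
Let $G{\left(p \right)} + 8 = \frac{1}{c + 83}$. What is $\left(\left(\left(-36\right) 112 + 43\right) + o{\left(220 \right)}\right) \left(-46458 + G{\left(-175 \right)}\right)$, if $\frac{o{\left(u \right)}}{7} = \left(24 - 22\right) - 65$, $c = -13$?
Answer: $\frac{1440910217}{7} \approx 2.0584 \cdot 10^{8}$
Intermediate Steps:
$G{\left(p \right)} = - \frac{559}{70}$ ($G{\left(p \right)} = -8 + \frac{1}{-13 + 83} = -8 + \frac{1}{70} = - \frac{559}{70}$)
$o{\left(u \right)} = -441$ ($o{\left(u \right)} = 7 \left(\left(24 - 22\right) - 65\right) = 7 \left(2 - 65\right) = 7 \left(-63\right) = -441$)
$\left(\left(\left(-36\right) 112 + 43\right) + o{\left(220 \right)}\right) \left(-46458 + G{\left(-175 \right)}\right) = \left(\left(\left(-36\right) 112 + 43\right) - 441\right) \left(-46458 - \frac{559}{70}\right) = \left(\left(-4032 + 43\right) - 441\right) \left(- \frac{3252619}{70}\right) = \left(-3989 - 441\right) \left(- \frac{3252619}{70}\right) = \left(-4430\right) \left(- \frac{3252619}{70}\right) = \frac{1440910217}{7}$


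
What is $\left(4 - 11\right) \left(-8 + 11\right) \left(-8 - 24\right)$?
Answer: $672$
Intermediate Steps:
$\left(4 - 11\right) \left(-8 + 11\right) \left(-8 - 24\right) = - 7 \cdot 3 \left(-32\right) = \left(-7\right) \left(-96\right) = 672$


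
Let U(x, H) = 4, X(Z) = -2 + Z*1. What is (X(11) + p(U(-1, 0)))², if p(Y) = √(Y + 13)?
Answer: (9 + √17)² ≈ 172.22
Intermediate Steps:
X(Z) = -2 + Z
p(Y) = √(13 + Y)
(X(11) + p(U(-1, 0)))² = ((-2 + 11) + √(13 + 4))² = (9 + √17)²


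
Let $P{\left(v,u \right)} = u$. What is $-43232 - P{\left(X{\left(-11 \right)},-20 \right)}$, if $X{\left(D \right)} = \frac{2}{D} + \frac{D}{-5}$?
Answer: $-43212$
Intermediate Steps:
$X{\left(D \right)} = \frac{2}{D} - \frac{D}{5}$ ($X{\left(D \right)} = \frac{2}{D} + D \left(- \frac{1}{5}\right) = \frac{2}{D} - \frac{D}{5}$)
$-43232 - P{\left(X{\left(-11 \right)},-20 \right)} = -43232 - -20 = -43232 + 20 = -43212$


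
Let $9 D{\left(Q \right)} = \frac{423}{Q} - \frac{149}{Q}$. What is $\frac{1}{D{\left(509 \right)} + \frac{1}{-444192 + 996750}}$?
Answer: $\frac{843756066}{50468491} \approx 16.718$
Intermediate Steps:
$D{\left(Q \right)} = \frac{274}{9 Q}$ ($D{\left(Q \right)} = \frac{\frac{423}{Q} - \frac{149}{Q}}{9} = \frac{274 \frac{1}{Q}}{9} = \frac{274}{9 Q}$)
$\frac{1}{D{\left(509 \right)} + \frac{1}{-444192 + 996750}} = \frac{1}{\frac{274}{9 \cdot 509} + \frac{1}{-444192 + 996750}} = \frac{1}{\frac{274}{9} \cdot \frac{1}{509} + \frac{1}{552558}} = \frac{1}{\frac{274}{4581} + \frac{1}{552558}} = \frac{1}{\frac{50468491}{843756066}} = \frac{843756066}{50468491}$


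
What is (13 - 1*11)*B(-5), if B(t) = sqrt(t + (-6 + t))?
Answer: 8*I ≈ 8.0*I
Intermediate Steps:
B(t) = sqrt(-6 + 2*t)
(13 - 1*11)*B(-5) = (13 - 1*11)*sqrt(-6 + 2*(-5)) = (13 - 11)*sqrt(-6 - 10) = 2*sqrt(-16) = 2*(4*I) = 8*I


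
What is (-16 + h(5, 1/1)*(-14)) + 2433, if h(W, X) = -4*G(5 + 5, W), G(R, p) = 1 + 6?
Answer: 2809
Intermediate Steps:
G(R, p) = 7
h(W, X) = -28 (h(W, X) = -4*7 = -28)
(-16 + h(5, 1/1)*(-14)) + 2433 = (-16 - 28*(-14)) + 2433 = (-16 + 392) + 2433 = 376 + 2433 = 2809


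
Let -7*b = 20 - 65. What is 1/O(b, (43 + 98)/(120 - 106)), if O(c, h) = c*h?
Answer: 98/6345 ≈ 0.015445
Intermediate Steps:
b = 45/7 (b = -(20 - 65)/7 = -⅐*(-45) = 45/7 ≈ 6.4286)
1/O(b, (43 + 98)/(120 - 106)) = 1/(45*((43 + 98)/(120 - 106))/7) = 1/(45*(141/14)/7) = 1/(45*(141*(1/14))/7) = 1/((45/7)*(141/14)) = 1/(6345/98) = 98/6345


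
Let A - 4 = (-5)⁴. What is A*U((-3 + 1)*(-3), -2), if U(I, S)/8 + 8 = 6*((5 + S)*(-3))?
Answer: -311984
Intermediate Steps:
U(I, S) = -784 - 144*S (U(I, S) = -64 + 8*(6*((5 + S)*(-3))) = -64 + 8*(6*(-15 - 3*S)) = -64 + 8*(-90 - 18*S) = -64 + (-720 - 144*S) = -784 - 144*S)
A = 629 (A = 4 + (-5)⁴ = 4 + 625 = 629)
A*U((-3 + 1)*(-3), -2) = 629*(-784 - 144*(-2)) = 629*(-784 + 288) = 629*(-496) = -311984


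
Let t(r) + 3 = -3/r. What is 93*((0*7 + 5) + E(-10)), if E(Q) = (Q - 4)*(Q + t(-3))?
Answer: 16089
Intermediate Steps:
t(r) = -3 - 3/r
E(Q) = (-4 + Q)*(-2 + Q) (E(Q) = (Q - 4)*(Q + (-3 - 3/(-3))) = (-4 + Q)*(Q + (-3 - 3*(-⅓))) = (-4 + Q)*(Q + (-3 + 1)) = (-4 + Q)*(Q - 2) = (-4 + Q)*(-2 + Q))
93*((0*7 + 5) + E(-10)) = 93*((0*7 + 5) + (8 + (-10)² - 6*(-10))) = 93*((0 + 5) + (8 + 100 + 60)) = 93*(5 + 168) = 93*173 = 16089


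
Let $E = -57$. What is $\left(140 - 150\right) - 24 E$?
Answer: $1358$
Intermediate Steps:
$\left(140 - 150\right) - 24 E = \left(140 - 150\right) - -1368 = \left(140 - 150\right) + 1368 = -10 + 1368 = 1358$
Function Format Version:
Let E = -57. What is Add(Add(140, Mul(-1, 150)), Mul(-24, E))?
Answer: 1358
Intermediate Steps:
Add(Add(140, Mul(-1, 150)), Mul(-24, E)) = Add(Add(140, Mul(-1, 150)), Mul(-24, -57)) = Add(Add(140, -150), 1368) = Add(-10, 1368) = 1358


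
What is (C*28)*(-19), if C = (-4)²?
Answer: -8512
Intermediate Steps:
C = 16
(C*28)*(-19) = (16*28)*(-19) = 448*(-19) = -8512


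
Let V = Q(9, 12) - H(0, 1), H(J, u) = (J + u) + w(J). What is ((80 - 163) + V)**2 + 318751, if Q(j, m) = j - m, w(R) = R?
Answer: 326320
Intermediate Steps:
H(J, u) = u + 2*J (H(J, u) = (J + u) + J = u + 2*J)
V = -4 (V = (9 - 1*12) - (1 + 2*0) = (9 - 12) - (1 + 0) = -3 - 1*1 = -3 - 1 = -4)
((80 - 163) + V)**2 + 318751 = ((80 - 163) - 4)**2 + 318751 = (-83 - 4)**2 + 318751 = (-87)**2 + 318751 = 7569 + 318751 = 326320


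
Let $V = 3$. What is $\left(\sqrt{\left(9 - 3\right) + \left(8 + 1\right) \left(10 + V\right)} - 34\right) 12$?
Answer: $-408 + 12 \sqrt{123} \approx -274.91$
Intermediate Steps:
$\left(\sqrt{\left(9 - 3\right) + \left(8 + 1\right) \left(10 + V\right)} - 34\right) 12 = \left(\sqrt{\left(9 - 3\right) + \left(8 + 1\right) \left(10 + 3\right)} - 34\right) 12 = \left(\sqrt{6 + 9 \cdot 13} - 34\right) 12 = \left(\sqrt{6 + 117} - 34\right) 12 = \left(\sqrt{123} - 34\right) 12 = \left(-34 + \sqrt{123}\right) 12 = -408 + 12 \sqrt{123}$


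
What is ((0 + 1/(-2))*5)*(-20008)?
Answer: 50020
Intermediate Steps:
((0 + 1/(-2))*5)*(-20008) = ((0 + 1*(-1/2))*5)*(-20008) = ((0 - 1/2)*5)*(-20008) = -1/2*5*(-20008) = -5/2*(-20008) = 50020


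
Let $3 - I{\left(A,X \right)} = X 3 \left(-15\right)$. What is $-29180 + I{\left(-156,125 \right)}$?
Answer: $-23552$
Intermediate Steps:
$I{\left(A,X \right)} = 3 + 45 X$ ($I{\left(A,X \right)} = 3 - X 3 \left(-15\right) = 3 - 3 X \left(-15\right) = 3 - - 45 X = 3 + 45 X$)
$-29180 + I{\left(-156,125 \right)} = -29180 + \left(3 + 45 \cdot 125\right) = -29180 + \left(3 + 5625\right) = -29180 + 5628 = -23552$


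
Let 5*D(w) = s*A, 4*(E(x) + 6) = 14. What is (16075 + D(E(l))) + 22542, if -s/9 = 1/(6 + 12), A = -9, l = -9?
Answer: 386179/10 ≈ 38618.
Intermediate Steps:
E(x) = -5/2 (E(x) = -6 + (1/4)*14 = -6 + 7/2 = -5/2)
s = -1/2 (s = -9/(6 + 12) = -9/18 = -9*1/18 = -1/2 ≈ -0.50000)
D(w) = 9/10 (D(w) = (-1/2*(-9))/5 = (1/5)*(9/2) = 9/10)
(16075 + D(E(l))) + 22542 = (16075 + 9/10) + 22542 = 160759/10 + 22542 = 386179/10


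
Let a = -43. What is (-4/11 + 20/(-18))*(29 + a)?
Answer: 2044/99 ≈ 20.646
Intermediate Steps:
(-4/11 + 20/(-18))*(29 + a) = (-4/11 + 20/(-18))*(29 - 43) = (-4*1/11 + 20*(-1/18))*(-14) = (-4/11 - 10/9)*(-14) = -146/99*(-14) = 2044/99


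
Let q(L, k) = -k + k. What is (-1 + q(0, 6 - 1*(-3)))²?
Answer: 1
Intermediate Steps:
q(L, k) = 0
(-1 + q(0, 6 - 1*(-3)))² = (-1 + 0)² = (-1)² = 1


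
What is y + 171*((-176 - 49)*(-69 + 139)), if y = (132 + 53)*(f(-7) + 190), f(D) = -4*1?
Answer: -2658840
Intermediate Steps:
f(D) = -4
y = 34410 (y = (132 + 53)*(-4 + 190) = 185*186 = 34410)
y + 171*((-176 - 49)*(-69 + 139)) = 34410 + 171*((-176 - 49)*(-69 + 139)) = 34410 + 171*(-225*70) = 34410 + 171*(-15750) = 34410 - 2693250 = -2658840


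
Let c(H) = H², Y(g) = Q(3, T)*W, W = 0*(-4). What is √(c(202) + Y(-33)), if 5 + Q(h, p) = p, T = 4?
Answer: 202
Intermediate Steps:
Q(h, p) = -5 + p
W = 0
Y(g) = 0 (Y(g) = (-5 + 4)*0 = -1*0 = 0)
√(c(202) + Y(-33)) = √(202² + 0) = √(40804 + 0) = √40804 = 202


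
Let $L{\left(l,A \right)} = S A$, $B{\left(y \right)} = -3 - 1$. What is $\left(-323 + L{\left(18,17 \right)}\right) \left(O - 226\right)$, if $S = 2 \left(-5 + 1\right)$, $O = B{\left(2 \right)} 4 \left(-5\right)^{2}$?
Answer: $287334$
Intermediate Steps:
$B{\left(y \right)} = -4$
$O = -400$ ($O = \left(-4\right) 4 \left(-5\right)^{2} = \left(-16\right) 25 = -400$)
$S = -8$ ($S = 2 \left(-4\right) = -8$)
$L{\left(l,A \right)} = - 8 A$
$\left(-323 + L{\left(18,17 \right)}\right) \left(O - 226\right) = \left(-323 - 136\right) \left(-400 - 226\right) = \left(-323 - 136\right) \left(-626\right) = \left(-459\right) \left(-626\right) = 287334$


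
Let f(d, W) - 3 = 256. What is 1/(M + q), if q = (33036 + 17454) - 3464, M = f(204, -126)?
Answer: 1/47285 ≈ 2.1148e-5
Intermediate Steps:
f(d, W) = 259 (f(d, W) = 3 + 256 = 259)
M = 259
q = 47026 (q = 50490 - 3464 = 47026)
1/(M + q) = 1/(259 + 47026) = 1/47285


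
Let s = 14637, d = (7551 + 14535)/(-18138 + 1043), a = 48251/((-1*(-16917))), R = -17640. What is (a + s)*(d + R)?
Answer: -4979299800141912/19279741 ≈ -2.5827e+8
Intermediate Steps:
a = 48251/16917 ≈ 2.8522
d = -22086/17095 (d = 22086/(-17095) = 22086*(-1/17095) = -22086/17095 ≈ -1.2920)
(a + s)*(d + R) = (48251/16917 + 14637)*(-22086/17095 - 17640) = (247662380/16917)*(-301577886/17095) = -4979299800141912/19279741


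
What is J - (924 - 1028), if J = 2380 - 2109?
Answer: 375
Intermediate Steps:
J = 271
J - (924 - 1028) = 271 - (924 - 1028) = 271 - 1*(-104) = 271 + 104 = 375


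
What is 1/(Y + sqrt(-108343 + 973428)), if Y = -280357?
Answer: -280357/78599182364 - sqrt(865085)/78599182364 ≈ -3.5788e-6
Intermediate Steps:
1/(Y + sqrt(-108343 + 973428)) = 1/(-280357 + sqrt(-108343 + 973428)) = 1/(-280357 + sqrt(865085))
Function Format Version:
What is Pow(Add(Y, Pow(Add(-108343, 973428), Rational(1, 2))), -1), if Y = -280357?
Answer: Add(Rational(-280357, 78599182364), Mul(Rational(-1, 78599182364), Pow(865085, Rational(1, 2)))) ≈ -3.5788e-6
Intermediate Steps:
Pow(Add(Y, Pow(Add(-108343, 973428), Rational(1, 2))), -1) = Pow(Add(-280357, Pow(Add(-108343, 973428), Rational(1, 2))), -1) = Pow(Add(-280357, Pow(865085, Rational(1, 2))), -1)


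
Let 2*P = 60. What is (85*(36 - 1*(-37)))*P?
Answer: 186150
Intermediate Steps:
P = 30 (P = (½)*60 = 30)
(85*(36 - 1*(-37)))*P = (85*(36 - 1*(-37)))*30 = (85*(36 + 37))*30 = (85*73)*30 = 6205*30 = 186150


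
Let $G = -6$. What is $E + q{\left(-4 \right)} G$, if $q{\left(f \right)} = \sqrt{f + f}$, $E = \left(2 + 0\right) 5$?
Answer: $10 - 12 i \sqrt{2} \approx 10.0 - 16.971 i$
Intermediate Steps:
$E = 10$ ($E = 2 \cdot 5 = 10$)
$q{\left(f \right)} = \sqrt{2} \sqrt{f}$ ($q{\left(f \right)} = \sqrt{2 f} = \sqrt{2} \sqrt{f}$)
$E + q{\left(-4 \right)} G = 10 + \sqrt{2} \sqrt{-4} \left(-6\right) = 10 + \sqrt{2} \cdot 2 i \left(-6\right) = 10 + 2 i \sqrt{2} \left(-6\right) = 10 - 12 i \sqrt{2}$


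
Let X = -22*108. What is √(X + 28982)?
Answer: √26606 ≈ 163.11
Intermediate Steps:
X = -2376
√(X + 28982) = √(-2376 + 28982) = √26606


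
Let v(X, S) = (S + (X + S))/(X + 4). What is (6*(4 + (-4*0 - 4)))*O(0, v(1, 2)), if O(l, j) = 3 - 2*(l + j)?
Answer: 0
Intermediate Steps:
v(X, S) = (X + 2*S)/(4 + X) (v(X, S) = (S + (S + X))/(4 + X) = (X + 2*S)/(4 + X))
O(l, j) = 3 - 2*j - 2*l (O(l, j) = 3 - 2*(j + l) = 3 + (-2*j - 2*l) = 3 - 2*j - 2*l)
(6*(4 + (-4*0 - 4)))*O(0, v(1, 2)) = (6*(4 + (-4*0 - 4)))*(3 - 2*(1 + 2*2)/(4 + 1) - 2*0) = (6*(4 + (0 - 4)))*(3 - 2*(1 + 4)/5 + 0) = (6*(4 - 4))*(3 - 2*5/5 + 0) = (6*0)*(3 - 2*1 + 0) = 0*(3 - 2 + 0) = 0*1 = 0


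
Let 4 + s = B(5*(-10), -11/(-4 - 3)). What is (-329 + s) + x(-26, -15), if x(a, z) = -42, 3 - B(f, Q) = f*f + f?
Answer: -2822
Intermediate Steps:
B(f, Q) = 3 - f - f² (B(f, Q) = 3 - (f*f + f) = 3 - (f² + f) = 3 - (f + f²) = 3 + (-f - f²) = 3 - f - f²)
s = -2451 (s = -4 + (3 - 5*(-10) - (5*(-10))²) = -4 + (3 - 1*(-50) - 1*(-50)²) = -4 + (3 + 50 - 1*2500) = -4 + (3 + 50 - 2500) = -4 - 2447 = -2451)
(-329 + s) + x(-26, -15) = (-329 - 2451) - 42 = -2780 - 42 = -2822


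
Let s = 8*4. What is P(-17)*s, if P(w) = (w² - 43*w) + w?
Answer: 32096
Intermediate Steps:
s = 32
P(w) = w² - 42*w
P(-17)*s = -17*(-42 - 17)*32 = -17*(-59)*32 = 1003*32 = 32096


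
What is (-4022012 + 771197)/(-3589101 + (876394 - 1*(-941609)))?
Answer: 1083605/590366 ≈ 1.8355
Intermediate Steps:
(-4022012 + 771197)/(-3589101 + (876394 - 1*(-941609))) = -3250815/(-3589101 + (876394 + 941609)) = -3250815/(-3589101 + 1818003) = -3250815/(-1771098) = -3250815*(-1/1771098) = 1083605/590366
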